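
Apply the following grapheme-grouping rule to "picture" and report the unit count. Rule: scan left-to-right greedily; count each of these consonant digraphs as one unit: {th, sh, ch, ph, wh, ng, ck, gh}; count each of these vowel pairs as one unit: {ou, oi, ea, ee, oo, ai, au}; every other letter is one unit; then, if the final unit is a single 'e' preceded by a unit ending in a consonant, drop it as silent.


Word: "picture" (7 letters)
Left-to-right scan:
  1. 'p' (letter)
  2. 'i' (letter)
  3. 'c' (letter)
  4. 't' (letter)
  5. 'u' (letter)
  6. 'r' (letter)
  7. 'e' (letter)
Units from scan: 7
Final unit is 'e' after a consonant -> drop as silent (-1)
Sound units = 6 units


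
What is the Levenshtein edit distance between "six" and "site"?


Word 1: "six" (length 3)
Word 2: "site" (length 4)
One optimal edit sequence (insert/delete/substitute each cost 1):
  1. keep 's'
  2. keep 'i'
  3. insert 't'  (+1)
  4. substitute 'x' -> 'e'  (+1)
Total edit operations: 2
Edit distance = 2


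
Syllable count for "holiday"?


Word: "holiday"
Syllable breakdown: hol | i | day
Counting: 3 parts
= 3 syllables


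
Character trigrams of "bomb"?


Word: "bomb" (length 4)
Number of trigrams = 4 - 3 + 1 = 2
  Position 0: "bom"
  Position 1: "omb"
Trigrams = "bom", "omb"


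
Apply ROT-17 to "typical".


Word: "typical"
Shift: 17
Each letter → (letter + shift) mod 26:
  't' (19) + 17 = 10 → 'k'
  'y' (24) + 17 = 15 → 'p'
  'p' (15) + 17 = 6 → 'g'
  'i' (8) + 17 = 25 → 'z'
  'c' (2) + 17 = 19 → 't'
  'a' (0) + 17 = 17 → 'r'
  'l' (11) + 17 = 2 → 'c'
Result = "kpgztrc"


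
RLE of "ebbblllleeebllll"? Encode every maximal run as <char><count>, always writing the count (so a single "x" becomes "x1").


String: "ebbblllleeebllll"
Scanning for consecutive runs:
  'e' x 1
  'b' x 3
  'l' x 4
  'e' x 3
  'b' x 1
  'l' x 4
RLE = "e1b3l4e3b1l4"


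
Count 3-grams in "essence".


Word: "essence" (length 7)
Number of 3-grams = length - 3 + 1 = 7 - 3 + 1
= 5


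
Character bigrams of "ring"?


Word: "ring" (length 4)
Number of bigrams = 4 - 2 + 1 = 3
  Position 0: "ri"
  Position 1: "in"
  Position 2: "ng"
Bigrams = "ri", "in", "ng"


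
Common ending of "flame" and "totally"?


Word 1: "flame"
Word 2: "totally"
Comparing from end:
  Pos -1: 'e' != 'y' (stop)
LCS = "" (length 0)


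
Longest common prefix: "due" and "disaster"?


Word 1: "due"
Word 2: "disaster"
Comparing from start:
  Pos 0: 'd' == 'd'
  Pos 1: 'u' != 'i' (stop)
LCP = "d" (length 1)


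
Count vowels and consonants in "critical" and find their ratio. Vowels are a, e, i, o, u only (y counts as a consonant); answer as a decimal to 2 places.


Word: "critical"
Vowels (a,e,i,o,u): 3
Consonants: 5
Ratio = 3/5
= 0.60


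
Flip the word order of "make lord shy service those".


Original: "make lord shy service those"
Words (1..n): make | lord | shy | service | those
Reversed (n..1): those | service | shy | lord | make
Result = "those service shy lord make"


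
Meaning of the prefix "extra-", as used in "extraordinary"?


Prefix: extra-
Example: extraordinary (extra- + ordinary)
Meaning = beyond


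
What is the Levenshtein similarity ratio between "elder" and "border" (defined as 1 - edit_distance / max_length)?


Word 1: "elder" (length 5)
Word 2: "border" (length 6)
One optimal edit sequence:
  1. insert 'b'  (+1)
  2. substitute 'e' -> 'o'  (+1)
  3. substitute 'l' -> 'r'  (+1)
  4. keep 'd'
  5. keep 'e'
  6. keep 'r'
Edit distance = 3
Max length = max(5, 6) = 6
Similarity = 1 - 3/6
= 0.5000


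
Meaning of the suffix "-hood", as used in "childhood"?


Suffix: -hood
As in: childhood -> child + -hood
Meaning = state / condition


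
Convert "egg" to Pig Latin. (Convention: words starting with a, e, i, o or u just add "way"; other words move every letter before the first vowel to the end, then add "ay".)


Word: "egg"
Starts with vowel → add 'way'
Pig Latin = "eggway"


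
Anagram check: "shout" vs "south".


Word 1: "shout" → sorted: hostu
Word 2: "south" → sorted: hostu
Same letters? hostu == hostu
Anagram = Yes


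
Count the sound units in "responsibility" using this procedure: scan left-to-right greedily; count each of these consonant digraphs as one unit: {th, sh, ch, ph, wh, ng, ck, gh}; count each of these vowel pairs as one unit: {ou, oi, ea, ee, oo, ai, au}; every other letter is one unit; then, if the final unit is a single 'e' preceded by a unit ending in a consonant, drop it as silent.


Word: "responsibility" (14 letters)
Left-to-right scan:
  (1) 'r' (letter)
  (2) 'e' (letter)
  (3) 's' (letter)
  (4) 'p' (letter)
  (5) 'o' (letter)
  (6) 'n' (letter)
  (7) 's' (letter)
  (8) 'i' (letter)
  (9) 'b' (letter)
  (10) 'i' (letter)
  (11) 'l' (letter)
  (12) 'i' (letter)
  (13) 't' (letter)
  (14) 'y' (letter)
Units from scan: 14
Sound units = 14 units


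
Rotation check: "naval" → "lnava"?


Word: "naval", Candidate: "lnava"
Method: check if candidate is substring of word+word
"navalnaval" contains "lnava"? Yes
Is rotation = Yes


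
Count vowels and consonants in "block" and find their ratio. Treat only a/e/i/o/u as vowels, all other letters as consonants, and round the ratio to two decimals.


Word: "block"
Vowels (a,e,i,o,u): 1
Consonants: 4
Ratio = 1/4
= 0.25


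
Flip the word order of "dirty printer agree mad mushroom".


Original: "dirty printer agree mad mushroom"
Words (1..n): dirty | printer | agree | mad | mushroom
Reversed (n..1): mushroom | mad | agree | printer | dirty
Result = "mushroom mad agree printer dirty"


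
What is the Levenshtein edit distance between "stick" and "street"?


Word 1: "stick" (length 5)
Word 2: "street" (length 6)
One optimal edit sequence (insert/delete/substitute each cost 1):
  1. keep 's'
  2. keep 't'
  3. insert 'r'  (+1)
  4. substitute 'i' -> 'e'  (+1)
  5. substitute 'c' -> 'e'  (+1)
  6. substitute 'k' -> 't'  (+1)
Total edit operations: 4
Edit distance = 4


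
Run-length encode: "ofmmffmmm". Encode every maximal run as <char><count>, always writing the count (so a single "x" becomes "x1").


String: "ofmmffmmm"
Scanning for consecutive runs:
  'o' x 1
  'f' x 1
  'm' x 2
  'f' x 2
  'm' x 3
RLE = "o1f1m2f2m3"


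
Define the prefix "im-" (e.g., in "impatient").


Prefix: im-
Example: impatient (im- + patient)
Meaning = not / into


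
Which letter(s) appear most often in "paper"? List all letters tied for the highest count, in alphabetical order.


Word: "paper"
Letter counts:
  'a': 1
  'e': 1
  'p': 2
  'r': 1
Maximum count = 2
Most frequent = 'p' (2 times each)


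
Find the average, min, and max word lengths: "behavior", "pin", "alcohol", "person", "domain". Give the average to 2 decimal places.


Lengths: "behavior"=8, "pin"=3, "alcohol"=7, "person"=6, "domain"=6
Sum = 30, Count = 5
Average = 30/5 = 6.00
= avg=6.00, min=3, max=8


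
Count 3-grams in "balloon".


Word: "balloon" (length 7)
Number of 3-grams = length - 3 + 1 = 7 - 3 + 1
= 5


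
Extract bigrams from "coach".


Word: "coach" (length 5)
Number of bigrams = 5 - 2 + 1 = 4
  Position 0: "co"
  Position 1: "oa"
  Position 2: "ac"
  Position 3: "ch"
Bigrams = "co", "oa", "ac", "ch"


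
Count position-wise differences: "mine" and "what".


Comparing character by character (same length = 4):
  Pos 0: 'm' vs 'w' !=
  Pos 1: 'i' vs 'h' !=
  Pos 2: 'n' vs 'a' !=
  Pos 3: 'e' vs 't' !=
Hamming distance = 4


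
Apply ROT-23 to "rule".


Word: "rule"
Shift: 23
Each letter → (letter + shift) mod 26:
  'r' (17) + 23 = 14 → 'o'
  'u' (20) + 23 = 17 → 'r'
  'l' (11) + 23 = 8 → 'i'
  'e' (4) + 23 = 1 → 'b'
Result = "orib"


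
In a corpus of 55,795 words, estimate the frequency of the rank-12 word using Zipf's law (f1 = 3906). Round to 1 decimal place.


Zipf's law: f(r) = f(1) / r
f(1) = 3906
f(12) = 3906 / 12
= 325.5 occurrences


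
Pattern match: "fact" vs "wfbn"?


Pattern of "fact": [0, 1, 2, 3]
Pattern of "wfbn": [0, 1, 2, 3]
Patterns match
Same pattern = Yes


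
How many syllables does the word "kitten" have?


Word: "kitten"
Syllable breakdown: kit · ten
Counting: 2 parts
= 2 syllables


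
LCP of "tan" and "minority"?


Word 1: "tan"
Word 2: "minority"
Comparing from start:
  Pos 0: 't' != 'm' (stop)
LCP = "" (length 0)


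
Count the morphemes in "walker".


Word: "walker"
Morphemes: walk | -er
Each morpheme carries meaning
= 2 morphemes


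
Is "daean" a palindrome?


Word: "daean"
Reversed: "naead"
Forward == Backward? daean != naead
Palindrome = No


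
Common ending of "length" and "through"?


Word 1: "length"
Word 2: "through"
Comparing from end:
  Pos -1: 'h' == 'h'
  Pos -2: 't' != 'g' (stop)
LCS = "h" (length 1)


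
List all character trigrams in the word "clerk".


Word: "clerk" (length 5)
Number of trigrams = 5 - 3 + 1 = 3
  Position 0: "cle"
  Position 1: "ler"
  Position 2: "erk"
Trigrams = "cle", "ler", "erk"


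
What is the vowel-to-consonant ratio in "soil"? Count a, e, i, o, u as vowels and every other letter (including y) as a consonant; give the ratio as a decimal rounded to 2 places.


Word: "soil"
Vowels (a,e,i,o,u): 2
Consonants: 2
Ratio = 2/2
= 1.00


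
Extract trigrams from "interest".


Word: "interest" (length 8)
Number of trigrams = 8 - 3 + 1 = 6
  Position 0: "int"
  Position 1: "nte"
  Position 2: "ter"
  Position 3: "ere"
  Position 4: "res"
  Position 5: "est"
Trigrams = "int", "nte", "ter", "ere", "res", "est"


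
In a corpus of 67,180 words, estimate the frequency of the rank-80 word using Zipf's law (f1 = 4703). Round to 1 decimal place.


Zipf's law: f(r) = f(1) / r
f(1) = 4703
f(80) = 4703 / 80
= 58.8 occurrences


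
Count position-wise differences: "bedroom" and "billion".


Comparing character by character (same length = 7):
  Pos 0: 'b' vs 'b' =
  Pos 1: 'e' vs 'i' !=
  Pos 2: 'd' vs 'l' !=
  Pos 3: 'r' vs 'l' !=
  Pos 4: 'o' vs 'i' !=
  Pos 5: 'o' vs 'o' =
  Pos 6: 'm' vs 'n' !=
Hamming distance = 5


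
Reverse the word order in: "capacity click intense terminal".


Original: "capacity click intense terminal"
Words (1..n): capacity | click | intense | terminal
Reversed (n..1): terminal | intense | click | capacity
Result = "terminal intense click capacity"


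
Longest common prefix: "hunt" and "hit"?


Word 1: "hunt"
Word 2: "hit"
Comparing from start:
  Pos 0: 'h' == 'h'
  Pos 1: 'u' != 'i' (stop)
LCP = "h" (length 1)


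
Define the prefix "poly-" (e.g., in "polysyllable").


Prefix: poly-
Example: polysyllable = poly- + syllable
Meaning = many


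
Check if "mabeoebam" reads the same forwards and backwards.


Word: "mabeoebam"
Reversed: "mabeoebam"
Forward == Backward? mabeoebam == mabeoebam
Palindrome = Yes


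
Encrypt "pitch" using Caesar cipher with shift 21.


Word: "pitch"
Shift: 21
Each letter → (letter + shift) mod 26:
  'p' (15) + 21 = 10 → 'k'
  'i' (8) + 21 = 3 → 'd'
  't' (19) + 21 = 14 → 'o'
  'c' (2) + 21 = 23 → 'x'
  'h' (7) + 21 = 2 → 'c'
Result = "kdoxc"


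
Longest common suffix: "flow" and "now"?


Word 1: "flow"
Word 2: "now"
Comparing from end:
  Pos -1: 'w' == 'w'
  Pos -2: 'o' == 'o'
  Pos -3: 'l' != 'n' (stop)
LCS = "ow" (length 2)


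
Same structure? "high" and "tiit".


Pattern of "high": [0, 1, 2, 0]
Pattern of "tiit": [0, 1, 1, 0]
Patterns do not match
Same pattern = No


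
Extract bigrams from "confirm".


Word: "confirm" (length 7)
Number of bigrams = 7 - 2 + 1 = 6
  Position 0: "co"
  Position 1: "on"
  Position 2: "nf"
  Position 3: "fi"
  Position 4: "ir"
  Position 5: "rm"
Bigrams = "co", "on", "nf", "fi", "ir", "rm"


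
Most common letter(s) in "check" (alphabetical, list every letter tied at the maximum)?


Word: "check"
Letter counts:
  'c': 2
  'e': 1
  'h': 1
  'k': 1
Maximum count = 2
Most frequent = 'c' (2 times each)


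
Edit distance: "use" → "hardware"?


Word 1: "use" (length 3)
Word 2: "hardware" (length 8)
One optimal edit sequence (insert/delete/substitute each cost 1):
  1. insert 'h'  (+1)
  2. insert 'a'  (+1)
  3. insert 'r'  (+1)
  4. insert 'd'  (+1)
  5. insert 'w'  (+1)
  6. substitute 'u' -> 'a'  (+1)
  7. substitute 's' -> 'r'  (+1)
  8. keep 'e'
Total edit operations: 7
Edit distance = 7


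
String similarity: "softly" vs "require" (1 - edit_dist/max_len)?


Word 1: "softly" (length 6)
Word 2: "require" (length 7)
One optimal edit sequence:
  1. insert 'r'  (+1)
  2. substitute 's' -> 'e'  (+1)
  3. substitute 'o' -> 'q'  (+1)
  4. substitute 'f' -> 'u'  (+1)
  5. substitute 't' -> 'i'  (+1)
  6. substitute 'l' -> 'r'  (+1)
  7. substitute 'y' -> 'e'  (+1)
Edit distance = 7
Max length = max(6, 7) = 7
Similarity = 1 - 7/7
= 0.0000


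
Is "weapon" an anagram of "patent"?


Word 1: "patent" → sorted: aenptt
Word 2: "weapon" → sorted: aenopw
Same letters? aenptt != aenopw
Anagram = No


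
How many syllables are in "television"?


Word: "television"
Syllable breakdown: tel | e | vi | sion
Counting: 4 parts
= 4 syllables


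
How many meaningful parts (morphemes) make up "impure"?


Word: "impure"
Morphemes: im- / pure
Each morpheme carries meaning
= 2 morphemes


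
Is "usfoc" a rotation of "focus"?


Word: "focus", Candidate: "usfoc"
Method: check if candidate is substring of word+word
"focusfocus" contains "usfoc"? Yes
Is rotation = Yes


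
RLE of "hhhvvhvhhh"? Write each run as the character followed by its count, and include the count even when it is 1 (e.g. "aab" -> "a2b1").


String: "hhhvvhvhhh"
Scanning for consecutive runs:
  'h' x 3
  'v' x 2
  'h' x 1
  'v' x 1
  'h' x 3
RLE = "h3v2h1v1h3"


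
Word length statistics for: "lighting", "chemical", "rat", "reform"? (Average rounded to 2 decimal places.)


Lengths: "lighting"=8, "chemical"=8, "rat"=3, "reform"=6
Sum = 25, Count = 4
Average = 25/4 = 6.25
= avg=6.25, min=3, max=8


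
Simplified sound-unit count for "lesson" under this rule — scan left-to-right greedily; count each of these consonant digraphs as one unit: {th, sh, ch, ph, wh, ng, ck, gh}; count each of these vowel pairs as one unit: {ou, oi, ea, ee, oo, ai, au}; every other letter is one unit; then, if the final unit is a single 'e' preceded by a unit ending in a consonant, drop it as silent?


Word: "lesson" (6 letters)
Left-to-right scan:
  1. 'l' (letter)
  2. 'e' (letter)
  3. 's' (letter)
  4. 's' (letter)
  5. 'o' (letter)
  6. 'n' (letter)
Units from scan: 6
Sound units = 6 units


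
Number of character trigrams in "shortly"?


Word: "shortly" (length 7)
Number of 3-grams = length - 3 + 1 = 7 - 3 + 1
= 5


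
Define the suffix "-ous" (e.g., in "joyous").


Suffix: -ous
Example: joyous = joy + -ous
Meaning = having quality of


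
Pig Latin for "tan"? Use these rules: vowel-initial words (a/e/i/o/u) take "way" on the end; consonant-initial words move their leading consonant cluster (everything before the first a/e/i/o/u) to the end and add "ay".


Word: "tan"
Starts with consonant(s) → move to end, add 'ay'
Consonant cluster: "t"
Pig Latin = "antay"


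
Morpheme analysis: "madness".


Word: "madness"
Morphemes: mad + -ness
Each morpheme carries meaning
= 2 morphemes


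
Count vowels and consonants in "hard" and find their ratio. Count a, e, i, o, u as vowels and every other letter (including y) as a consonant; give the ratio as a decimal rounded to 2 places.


Word: "hard"
Vowels (a,e,i,o,u): 1
Consonants: 3
Ratio = 1/3
= 0.33


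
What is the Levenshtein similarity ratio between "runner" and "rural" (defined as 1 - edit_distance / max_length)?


Word 1: "runner" (length 6)
Word 2: "rural" (length 5)
One optimal edit sequence:
  1. keep 'r'
  2. keep 'u'
  3. delete 'n'  (+1)
  4. substitute 'n' -> 'r'  (+1)
  5. substitute 'e' -> 'a'  (+1)
  6. substitute 'r' -> 'l'  (+1)
Edit distance = 4
Max length = max(6, 5) = 6
Similarity = 1 - 4/6
= 0.3333


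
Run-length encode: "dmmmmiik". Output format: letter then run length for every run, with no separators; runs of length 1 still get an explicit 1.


String: "dmmmmiik"
Scanning for consecutive runs:
  'd' x 1
  'm' x 4
  'i' x 2
  'k' x 1
RLE = "d1m4i2k1"


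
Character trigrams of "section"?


Word: "section" (length 7)
Number of trigrams = 7 - 3 + 1 = 5
  Position 0: "sec"
  Position 1: "ect"
  Position 2: "cti"
  Position 3: "tio"
  Position 4: "ion"
Trigrams = "sec", "ect", "cti", "tio", "ion"


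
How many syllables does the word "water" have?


Word: "water"
Syllable breakdown: wa · ter
Counting: 2 parts
= 2 syllables


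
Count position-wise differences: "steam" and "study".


Comparing character by character (same length = 5):
  Pos 0: 's' vs 's' =
  Pos 1: 't' vs 't' =
  Pos 2: 'e' vs 'u' !=
  Pos 3: 'a' vs 'd' !=
  Pos 4: 'm' vs 'y' !=
Hamming distance = 3


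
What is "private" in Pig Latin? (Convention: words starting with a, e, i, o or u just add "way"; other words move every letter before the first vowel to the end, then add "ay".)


Word: "private"
Starts with consonant(s) → move to end, add 'ay'
Consonant cluster: "pr"
Pig Latin = "ivatepray"


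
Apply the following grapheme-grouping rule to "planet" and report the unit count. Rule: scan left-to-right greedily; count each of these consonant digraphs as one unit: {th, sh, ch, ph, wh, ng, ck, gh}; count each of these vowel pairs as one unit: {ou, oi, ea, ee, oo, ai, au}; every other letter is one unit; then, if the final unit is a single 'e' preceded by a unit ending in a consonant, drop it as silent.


Word: "planet" (6 letters)
Left-to-right scan:
  1. 'p' (letter)
  2. 'l' (letter)
  3. 'a' (letter)
  4. 'n' (letter)
  5. 'e' (letter)
  6. 't' (letter)
Units from scan: 6
Sound units = 6 units


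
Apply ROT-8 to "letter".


Word: "letter"
Shift: 8
Each letter → (letter + shift) mod 26:
  'l' (11) + 8 = 19 → 't'
  'e' (4) + 8 = 12 → 'm'
  't' (19) + 8 = 1 → 'b'
  't' (19) + 8 = 1 → 'b'
  'e' (4) + 8 = 12 → 'm'
  'r' (17) + 8 = 25 → 'z'
Result = "tmbbmz"


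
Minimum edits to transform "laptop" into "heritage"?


Word 1: "laptop" (length 6)
Word 2: "heritage" (length 8)
One optimal edit sequence (insert/delete/substitute each cost 1):
  1. insert 'h'  (+1)
  2. substitute 'l' -> 'e'  (+1)
  3. substitute 'a' -> 'r'  (+1)
  4. substitute 'p' -> 'i'  (+1)
  5. keep 't'
  6. insert 'a'  (+1)
  7. substitute 'o' -> 'g'  (+1)
  8. substitute 'p' -> 'e'  (+1)
Total edit operations: 7
Edit distance = 7


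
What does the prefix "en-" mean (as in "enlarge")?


Prefix: en-
As in: enlarge -> en- + large
Meaning = cause to / put into


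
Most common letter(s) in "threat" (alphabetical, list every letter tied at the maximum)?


Word: "threat"
Letter counts:
  'a': 1
  'e': 1
  'h': 1
  'r': 1
  't': 2
Maximum count = 2
Most frequent = 't' (2 times each)


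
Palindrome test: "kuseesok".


Word: "kuseesok"
Reversed: "koseesuk"
Forward == Backward? kuseesok != koseesuk
Palindrome = No


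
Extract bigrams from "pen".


Word: "pen" (length 3)
Number of bigrams = 3 - 2 + 1 = 2
  Position 0: "pe"
  Position 1: "en"
Bigrams = "pe", "en"


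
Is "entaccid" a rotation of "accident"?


Word: "accident", Candidate: "entaccid"
Method: check if candidate is substring of word+word
"accidentaccident" contains "entaccid"? Yes
Is rotation = Yes


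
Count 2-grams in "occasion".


Word: "occasion" (length 8)
Number of 2-grams = length - 2 + 1 = 8 - 2 + 1
= 7


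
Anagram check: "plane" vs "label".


Word 1: "plane" → sorted: aelnp
Word 2: "label" → sorted: abell
Same letters? aelnp != abell
Anagram = No


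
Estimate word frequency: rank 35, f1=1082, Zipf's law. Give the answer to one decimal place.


Zipf's law: f(r) = f(1) / r
f(1) = 1082
f(35) = 1082 / 35
= 30.9 occurrences


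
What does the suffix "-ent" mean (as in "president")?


Suffix: -ent
Example: president = preside + -ent, with a spelling change
Meaning = one who / that which


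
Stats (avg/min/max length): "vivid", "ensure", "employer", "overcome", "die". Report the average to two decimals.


Lengths: "vivid"=5, "ensure"=6, "employer"=8, "overcome"=8, "die"=3
Sum = 30, Count = 5
Average = 30/5 = 6.00
= avg=6.00, min=3, max=8


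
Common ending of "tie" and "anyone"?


Word 1: "tie"
Word 2: "anyone"
Comparing from end:
  Pos -1: 'e' == 'e'
  Pos -2: 'i' != 'n' (stop)
LCS = "e" (length 1)


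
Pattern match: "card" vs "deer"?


Pattern of "card": [0, 1, 2, 3]
Pattern of "deer": [0, 1, 1, 2]
Patterns do not match
Same pattern = No


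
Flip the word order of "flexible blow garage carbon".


Original: "flexible blow garage carbon"
Words (1..n): flexible | blow | garage | carbon
Reversed (n..1): carbon | garage | blow | flexible
Result = "carbon garage blow flexible"


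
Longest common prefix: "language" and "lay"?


Word 1: "language"
Word 2: "lay"
Comparing from start:
  Pos 0: 'l' == 'l'
  Pos 1: 'a' == 'a'
  Pos 2: 'n' != 'y' (stop)
LCP = "la" (length 2)


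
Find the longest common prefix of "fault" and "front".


Word 1: "fault"
Word 2: "front"
Comparing from start:
  Pos 0: 'f' == 'f'
  Pos 1: 'a' != 'r' (stop)
LCP = "f" (length 1)


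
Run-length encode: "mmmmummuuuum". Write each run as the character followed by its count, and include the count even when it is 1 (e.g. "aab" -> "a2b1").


String: "mmmmummuuuum"
Scanning for consecutive runs:
  'm' x 4
  'u' x 1
  'm' x 2
  'u' x 4
  'm' x 1
RLE = "m4u1m2u4m1"


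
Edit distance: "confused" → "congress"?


Word 1: "confused" (length 8)
Word 2: "congress" (length 8)
One optimal edit sequence (insert/delete/substitute each cost 1):
  1. keep 'c'
  2. keep 'o'
  3. keep 'n'
  4. substitute 'f' -> 'g'  (+1)
  5. substitute 'u' -> 'r'  (+1)
  6. substitute 's' -> 'e'  (+1)
  7. substitute 'e' -> 's'  (+1)
  8. substitute 'd' -> 's'  (+1)
Total edit operations: 5
Edit distance = 5


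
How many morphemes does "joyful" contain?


Word: "joyful"
Morphemes: joy / -ful
Each morpheme carries meaning
= 2 morphemes


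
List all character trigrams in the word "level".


Word: "level" (length 5)
Number of trigrams = 5 - 3 + 1 = 3
  Position 0: "lev"
  Position 1: "eve"
  Position 2: "vel"
Trigrams = "lev", "eve", "vel"


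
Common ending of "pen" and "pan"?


Word 1: "pen"
Word 2: "pan"
Comparing from end:
  Pos -1: 'n' == 'n'
  Pos -2: 'e' != 'a' (stop)
LCS = "n" (length 1)


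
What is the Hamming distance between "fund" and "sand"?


Comparing character by character (same length = 4):
  Pos 0: 'f' vs 's' !=
  Pos 1: 'u' vs 'a' !=
  Pos 2: 'n' vs 'n' =
  Pos 3: 'd' vs 'd' =
Hamming distance = 2


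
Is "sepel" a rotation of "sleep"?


Word: "sleep", Candidate: "sepel"
Method: check if candidate is substring of word+word
"sleepsleep" contains "sepel"? No
Is rotation = No


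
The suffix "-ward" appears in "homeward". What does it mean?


Suffix: -ward
Example: homeward = home + -ward
Meaning = in the direction of


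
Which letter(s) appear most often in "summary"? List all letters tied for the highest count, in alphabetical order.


Word: "summary"
Letter counts:
  'a': 1
  'm': 2
  'r': 1
  's': 1
  'u': 1
  'y': 1
Maximum count = 2
Most frequent = 'm' (2 times each)


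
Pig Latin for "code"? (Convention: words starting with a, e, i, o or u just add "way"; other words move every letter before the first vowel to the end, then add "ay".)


Word: "code"
Starts with consonant(s) → move to end, add 'ay'
Consonant cluster: "c"
Pig Latin = "odecay"


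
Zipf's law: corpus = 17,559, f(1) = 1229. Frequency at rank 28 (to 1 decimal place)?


Zipf's law: f(r) = f(1) / r
f(1) = 1229
f(28) = 1229 / 28
= 43.9 occurrences


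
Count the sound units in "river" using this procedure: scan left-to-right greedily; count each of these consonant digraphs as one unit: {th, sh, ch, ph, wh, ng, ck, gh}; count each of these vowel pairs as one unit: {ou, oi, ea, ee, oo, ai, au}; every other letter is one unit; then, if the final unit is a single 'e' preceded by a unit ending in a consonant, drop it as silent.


Word: "river" (5 letters)
Left-to-right scan:
  (1) 'r' (letter)
  (2) 'i' (letter)
  (3) 'v' (letter)
  (4) 'e' (letter)
  (5) 'r' (letter)
Units from scan: 5
Sound units = 5 units


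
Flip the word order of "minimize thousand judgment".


Original: "minimize thousand judgment"
Words (1..n): minimize | thousand | judgment
Reversed (n..1): judgment | thousand | minimize
Result = "judgment thousand minimize"


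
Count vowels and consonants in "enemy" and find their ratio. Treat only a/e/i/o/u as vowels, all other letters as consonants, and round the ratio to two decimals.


Word: "enemy"
Vowels (a,e,i,o,u): 2
Consonants: 3
Ratio = 2/3
= 0.67


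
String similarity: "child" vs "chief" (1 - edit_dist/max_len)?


Word 1: "child" (length 5)
Word 2: "chief" (length 5)
One optimal edit sequence:
  1. keep 'c'
  2. keep 'h'
  3. keep 'i'
  4. substitute 'l' -> 'e'  (+1)
  5. substitute 'd' -> 'f'  (+1)
Edit distance = 2
Max length = max(5, 5) = 5
Similarity = 1 - 2/5
= 0.6000


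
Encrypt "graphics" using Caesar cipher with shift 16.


Word: "graphics"
Shift: 16
Each letter → (letter + shift) mod 26:
  'g' (6) + 16 = 22 → 'w'
  'r' (17) + 16 = 7 → 'h'
  'a' (0) + 16 = 16 → 'q'
  'p' (15) + 16 = 5 → 'f'
  'h' (7) + 16 = 23 → 'x'
  'i' (8) + 16 = 24 → 'y'
  'c' (2) + 16 = 18 → 's'
  's' (18) + 16 = 8 → 'i'
Result = "whqfxysi"


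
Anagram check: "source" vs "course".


Word 1: "source" → sorted: ceorsu
Word 2: "course" → sorted: ceorsu
Same letters? ceorsu == ceorsu
Anagram = Yes


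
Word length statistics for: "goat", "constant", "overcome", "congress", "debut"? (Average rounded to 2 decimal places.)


Lengths: "goat"=4, "constant"=8, "overcome"=8, "congress"=8, "debut"=5
Sum = 33, Count = 5
Average = 33/5 = 6.60
= avg=6.60, min=4, max=8


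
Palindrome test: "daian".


Word: "daian"
Reversed: "naiad"
Forward == Backward? daian != naiad
Palindrome = No


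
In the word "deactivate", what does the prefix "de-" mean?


Prefix: de-
Example: deactivate = de- + activate
Meaning = remove / reverse


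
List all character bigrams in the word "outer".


Word: "outer" (length 5)
Number of bigrams = 5 - 2 + 1 = 4
  Position 0: "ou"
  Position 1: "ut"
  Position 2: "te"
  Position 3: "er"
Bigrams = "ou", "ut", "te", "er"


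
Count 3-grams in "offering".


Word: "offering" (length 8)
Number of 3-grams = length - 3 + 1 = 8 - 3 + 1
= 6


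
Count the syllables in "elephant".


Word: "elephant"
Syllable breakdown: el · e · phant
Counting: 3 parts
= 3 syllables


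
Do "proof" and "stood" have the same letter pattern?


Pattern of "proof": [0, 1, 2, 2, 3]
Pattern of "stood": [0, 1, 2, 2, 3]
Patterns match
Same pattern = Yes


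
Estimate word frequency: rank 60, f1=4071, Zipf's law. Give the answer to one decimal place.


Zipf's law: f(r) = f(1) / r
f(1) = 4071
f(60) = 4071 / 60
= 67.9 occurrences


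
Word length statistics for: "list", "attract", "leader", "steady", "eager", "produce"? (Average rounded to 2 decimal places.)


Lengths: "list"=4, "attract"=7, "leader"=6, "steady"=6, "eager"=5, "produce"=7
Sum = 35, Count = 6
Average = 35/6 = 5.83
= avg=5.83, min=4, max=7


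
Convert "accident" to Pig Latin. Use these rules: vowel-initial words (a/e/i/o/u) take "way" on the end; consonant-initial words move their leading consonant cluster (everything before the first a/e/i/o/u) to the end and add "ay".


Word: "accident"
Starts with vowel → add 'way'
Pig Latin = "accidentway"


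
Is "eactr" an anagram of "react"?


Word 1: "react" → sorted: acert
Word 2: "eactr" → sorted: acert
Same letters? acert == acert
Anagram = Yes


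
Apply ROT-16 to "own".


Word: "own"
Shift: 16
Each letter → (letter + shift) mod 26:
  'o' (14) + 16 = 4 → 'e'
  'w' (22) + 16 = 12 → 'm'
  'n' (13) + 16 = 3 → 'd'
Result = "emd"


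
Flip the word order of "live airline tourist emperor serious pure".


Original: "live airline tourist emperor serious pure"
Words (1..n): live | airline | tourist | emperor | serious | pure
Reversed (n..1): pure | serious | emperor | tourist | airline | live
Result = "pure serious emperor tourist airline live"


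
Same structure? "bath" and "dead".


Pattern of "bath": [0, 1, 2, 3]
Pattern of "dead": [0, 1, 2, 0]
Patterns do not match
Same pattern = No


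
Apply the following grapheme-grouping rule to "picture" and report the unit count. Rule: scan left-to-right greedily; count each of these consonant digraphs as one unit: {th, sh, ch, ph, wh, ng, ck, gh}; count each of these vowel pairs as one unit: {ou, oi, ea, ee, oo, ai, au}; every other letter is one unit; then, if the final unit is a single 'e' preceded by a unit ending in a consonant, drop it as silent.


Word: "picture" (7 letters)
Left-to-right scan:
  1. 'p' (letter)
  2. 'i' (letter)
  3. 'c' (letter)
  4. 't' (letter)
  5. 'u' (letter)
  6. 'r' (letter)
  7. 'e' (letter)
Units from scan: 7
Final unit is 'e' after a consonant -> drop as silent (-1)
Sound units = 6 units


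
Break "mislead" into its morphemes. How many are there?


Word: "mislead"
Morphemes: mis- / lead
Each morpheme carries meaning
= 2 morphemes


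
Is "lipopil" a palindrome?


Word: "lipopil"
Reversed: "lipopil"
Forward == Backward? lipopil == lipopil
Palindrome = Yes


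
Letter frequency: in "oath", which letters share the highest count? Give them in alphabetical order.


Word: "oath"
Letter counts:
  'a': 1
  'h': 1
  'o': 1
  't': 1
Maximum count = 1
Most frequent = 'a', 'h', 'o', 't' (1 time each)


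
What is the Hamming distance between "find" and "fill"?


Comparing character by character (same length = 4):
  Pos 0: 'f' vs 'f' =
  Pos 1: 'i' vs 'i' =
  Pos 2: 'n' vs 'l' !=
  Pos 3: 'd' vs 'l' !=
Hamming distance = 2


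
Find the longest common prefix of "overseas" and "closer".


Word 1: "overseas"
Word 2: "closer"
Comparing from start:
  Pos 0: 'o' != 'c' (stop)
LCP = "" (length 0)


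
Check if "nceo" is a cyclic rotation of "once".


Word: "once", Candidate: "nceo"
Method: check if candidate is substring of word+word
"onceonce" contains "nceo"? Yes
Is rotation = Yes


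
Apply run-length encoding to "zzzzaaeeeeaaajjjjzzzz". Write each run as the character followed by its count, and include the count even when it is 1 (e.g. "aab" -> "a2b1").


String: "zzzzaaeeeeaaajjjjzzzz"
Scanning for consecutive runs:
  'z' x 4
  'a' x 2
  'e' x 4
  'a' x 3
  'j' x 4
  'z' x 4
RLE = "z4a2e4a3j4z4"


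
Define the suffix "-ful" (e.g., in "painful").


Suffix: -ful
Example: painful = pain + -ful
Meaning = full of


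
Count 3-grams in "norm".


Word: "norm" (length 4)
Number of 3-grams = length - 3 + 1 = 4 - 3 + 1
= 2


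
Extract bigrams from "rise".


Word: "rise" (length 4)
Number of bigrams = 4 - 2 + 1 = 3
  Position 0: "ri"
  Position 1: "is"
  Position 2: "se"
Bigrams = "ri", "is", "se"


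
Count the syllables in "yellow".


Word: "yellow"
Syllable breakdown: yel-low
Counting: 2 parts
= 2 syllables


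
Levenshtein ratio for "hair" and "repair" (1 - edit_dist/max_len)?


Word 1: "hair" (length 4)
Word 2: "repair" (length 6)
One optimal edit sequence:
  1. insert 'r'  (+1)
  2. insert 'e'  (+1)
  3. substitute 'h' -> 'p'  (+1)
  4. keep 'a'
  5. keep 'i'
  6. keep 'r'
Edit distance = 3
Max length = max(4, 6) = 6
Similarity = 1 - 3/6
= 0.5000


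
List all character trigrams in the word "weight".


Word: "weight" (length 6)
Number of trigrams = 6 - 3 + 1 = 4
  Position 0: "wei"
  Position 1: "eig"
  Position 2: "igh"
  Position 3: "ght"
Trigrams = "wei", "eig", "igh", "ght"


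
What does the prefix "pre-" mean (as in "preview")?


Prefix: pre-
As in: preview -> pre- + view
Meaning = before


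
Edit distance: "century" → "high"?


Word 1: "century" (length 7)
Word 2: "high" (length 4)
One optimal edit sequence (insert/delete/substitute each cost 1):
  1. delete 'c'  (+1)
  2. delete 'e'  (+1)
  3. delete 'n'  (+1)
  4. substitute 't' -> 'h'  (+1)
  5. substitute 'u' -> 'i'  (+1)
  6. substitute 'r' -> 'g'  (+1)
  7. substitute 'y' -> 'h'  (+1)
Total edit operations: 7
Edit distance = 7


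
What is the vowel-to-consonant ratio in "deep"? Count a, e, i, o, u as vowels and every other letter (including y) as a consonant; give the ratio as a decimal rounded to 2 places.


Word: "deep"
Vowels (a,e,i,o,u): 2
Consonants: 2
Ratio = 2/2
= 1.00


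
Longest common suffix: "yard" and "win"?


Word 1: "yard"
Word 2: "win"
Comparing from end:
  Pos -1: 'd' != 'n' (stop)
LCS = "" (length 0)


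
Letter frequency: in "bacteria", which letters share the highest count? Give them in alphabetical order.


Word: "bacteria"
Letter counts:
  'a': 2
  'b': 1
  'c': 1
  'e': 1
  'i': 1
  'r': 1
  't': 1
Maximum count = 2
Most frequent = 'a' (2 times each)


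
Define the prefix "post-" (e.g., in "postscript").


Prefix: post-
As in: postscript -> post- + script
Meaning = after


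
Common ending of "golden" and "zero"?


Word 1: "golden"
Word 2: "zero"
Comparing from end:
  Pos -1: 'n' != 'o' (stop)
LCS = "" (length 0)


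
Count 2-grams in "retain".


Word: "retain" (length 6)
Number of 2-grams = length - 2 + 1 = 6 - 2 + 1
= 5


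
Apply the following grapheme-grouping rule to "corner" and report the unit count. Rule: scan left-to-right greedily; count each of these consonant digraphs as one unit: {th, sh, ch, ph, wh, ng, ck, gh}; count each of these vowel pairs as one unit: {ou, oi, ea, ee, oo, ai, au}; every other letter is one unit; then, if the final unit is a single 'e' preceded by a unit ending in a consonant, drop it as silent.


Word: "corner" (6 letters)
Left-to-right scan:
  (1) 'c' (letter)
  (2) 'o' (letter)
  (3) 'r' (letter)
  (4) 'n' (letter)
  (5) 'e' (letter)
  (6) 'r' (letter)
Units from scan: 6
Sound units = 6 units


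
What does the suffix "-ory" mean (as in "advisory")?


Suffix: -ory
Example: advisory (advise + -ory, with a spelling change)
Meaning = relating to / place for


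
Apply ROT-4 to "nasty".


Word: "nasty"
Shift: 4
Each letter → (letter + shift) mod 26:
  'n' (13) + 4 = 17 → 'r'
  'a' (0) + 4 = 4 → 'e'
  's' (18) + 4 = 22 → 'w'
  't' (19) + 4 = 23 → 'x'
  'y' (24) + 4 = 2 → 'c'
Result = "rewxc"


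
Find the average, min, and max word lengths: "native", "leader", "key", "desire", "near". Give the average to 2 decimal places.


Lengths: "native"=6, "leader"=6, "key"=3, "desire"=6, "near"=4
Sum = 25, Count = 5
Average = 25/5 = 5.00
= avg=5.00, min=3, max=6


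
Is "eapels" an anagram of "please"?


Word 1: "please" → sorted: aeelps
Word 2: "eapels" → sorted: aeelps
Same letters? aeelps == aeelps
Anagram = Yes


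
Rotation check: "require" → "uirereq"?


Word: "require", Candidate: "uirereq"
Method: check if candidate is substring of word+word
"requirerequire" contains "uirereq"? Yes
Is rotation = Yes


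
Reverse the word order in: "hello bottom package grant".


Original: "hello bottom package grant"
Words (1..n): hello | bottom | package | grant
Reversed (n..1): grant | package | bottom | hello
Result = "grant package bottom hello"


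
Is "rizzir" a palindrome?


Word: "rizzir"
Reversed: "rizzir"
Forward == Backward? rizzir == rizzir
Palindrome = Yes


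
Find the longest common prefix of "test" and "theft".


Word 1: "test"
Word 2: "theft"
Comparing from start:
  Pos 0: 't' == 't'
  Pos 1: 'e' != 'h' (stop)
LCP = "t" (length 1)


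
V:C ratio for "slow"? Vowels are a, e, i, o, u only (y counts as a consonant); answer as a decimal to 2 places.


Word: "slow"
Vowels (a,e,i,o,u): 1
Consonants: 3
Ratio = 1/3
= 0.33


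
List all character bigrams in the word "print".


Word: "print" (length 5)
Number of bigrams = 5 - 2 + 1 = 4
  Position 0: "pr"
  Position 1: "ri"
  Position 2: "in"
  Position 3: "nt"
Bigrams = "pr", "ri", "in", "nt"


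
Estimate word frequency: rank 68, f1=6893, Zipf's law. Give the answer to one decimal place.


Zipf's law: f(r) = f(1) / r
f(1) = 6893
f(68) = 6893 / 68
= 101.4 occurrences


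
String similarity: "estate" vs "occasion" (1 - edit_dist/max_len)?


Word 1: "estate" (length 6)
Word 2: "occasion" (length 8)
One optimal edit sequence:
  1. substitute 'e' -> 'o'  (+1)
  2. substitute 's' -> 'c'  (+1)
  3. substitute 't' -> 'c'  (+1)
  4. keep 'a'
  5. insert 's'  (+1)
  6. insert 'i'  (+1)
  7. substitute 't' -> 'o'  (+1)
  8. substitute 'e' -> 'n'  (+1)
Edit distance = 7
Max length = max(6, 8) = 8
Similarity = 1 - 7/8
= 0.1250


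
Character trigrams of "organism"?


Word: "organism" (length 8)
Number of trigrams = 8 - 3 + 1 = 6
  Position 0: "org"
  Position 1: "rga"
  Position 2: "gan"
  Position 3: "ani"
  Position 4: "nis"
  Position 5: "ism"
Trigrams = "org", "rga", "gan", "ani", "nis", "ism"


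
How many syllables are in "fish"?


Word: "fish"
Syllable breakdown: fish
Counting: 1 part
= 1 syllable


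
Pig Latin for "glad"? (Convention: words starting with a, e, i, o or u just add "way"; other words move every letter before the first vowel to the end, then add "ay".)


Word: "glad"
Starts with consonant(s) → move to end, add 'ay'
Consonant cluster: "gl"
Pig Latin = "adglay"


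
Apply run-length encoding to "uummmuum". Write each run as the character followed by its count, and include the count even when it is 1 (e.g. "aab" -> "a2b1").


String: "uummmuum"
Scanning for consecutive runs:
  'u' x 2
  'm' x 3
  'u' x 2
  'm' x 1
RLE = "u2m3u2m1"


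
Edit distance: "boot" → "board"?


Word 1: "boot" (length 4)
Word 2: "board" (length 5)
One optimal edit sequence (insert/delete/substitute each cost 1):
  1. keep 'b'
  2. keep 'o'
  3. insert 'a'  (+1)
  4. substitute 'o' -> 'r'  (+1)
  5. substitute 't' -> 'd'  (+1)
Total edit operations: 3
Edit distance = 3


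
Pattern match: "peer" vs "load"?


Pattern of "peer": [0, 1, 1, 2]
Pattern of "load": [0, 1, 2, 3]
Patterns do not match
Same pattern = No


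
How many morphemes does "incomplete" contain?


Word: "incomplete"
Morphemes: in- + complete
Each morpheme carries meaning
= 2 morphemes


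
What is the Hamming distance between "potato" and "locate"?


Comparing character by character (same length = 6):
  Pos 0: 'p' vs 'l' !=
  Pos 1: 'o' vs 'o' =
  Pos 2: 't' vs 'c' !=
  Pos 3: 'a' vs 'a' =
  Pos 4: 't' vs 't' =
  Pos 5: 'o' vs 'e' !=
Hamming distance = 3


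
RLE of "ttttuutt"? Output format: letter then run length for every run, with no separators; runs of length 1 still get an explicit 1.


String: "ttttuutt"
Scanning for consecutive runs:
  't' x 4
  'u' x 2
  't' x 2
RLE = "t4u2t2"


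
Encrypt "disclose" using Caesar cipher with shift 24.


Word: "disclose"
Shift: 24
Each letter → (letter + shift) mod 26:
  'd' (3) + 24 = 1 → 'b'
  'i' (8) + 24 = 6 → 'g'
  's' (18) + 24 = 16 → 'q'
  'c' (2) + 24 = 0 → 'a'
  'l' (11) + 24 = 9 → 'j'
  'o' (14) + 24 = 12 → 'm'
  's' (18) + 24 = 16 → 'q'
  'e' (4) + 24 = 2 → 'c'
Result = "bgqajmqc"


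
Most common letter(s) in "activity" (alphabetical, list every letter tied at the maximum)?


Word: "activity"
Letter counts:
  'a': 1
  'c': 1
  'i': 2
  't': 2
  'v': 1
  'y': 1
Maximum count = 2
Most frequent = 'i', 't' (2 times each)


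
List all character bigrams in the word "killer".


Word: "killer" (length 6)
Number of bigrams = 6 - 2 + 1 = 5
  Position 0: "ki"
  Position 1: "il"
  Position 2: "ll"
  Position 3: "le"
  Position 4: "er"
Bigrams = "ki", "il", "ll", "le", "er"
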